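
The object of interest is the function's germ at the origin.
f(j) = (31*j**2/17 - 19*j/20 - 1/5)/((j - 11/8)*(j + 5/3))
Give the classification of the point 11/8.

The denominator factor j - 11/8 vanishes at 11/8 and appears to the power 1; the numerator there equals 10561/5440, nonzero, and no other factor vanishes.
Hence a pole whose order is the multiplicity, 1.

The point is a pole of order 1.


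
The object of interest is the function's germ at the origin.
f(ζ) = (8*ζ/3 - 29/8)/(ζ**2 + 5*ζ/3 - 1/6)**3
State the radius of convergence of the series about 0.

Denominator factor (ζ**2 + 5*ζ/3 - 1/6)^3: discriminant 31/9, real irrational roots -5/6 + (1/6)*sqrt(31) and -5/6 - (1/6)*sqrt(31); poles of order 3, moduli -5/6 + (1/6)*sqrt(31) and 5/6 + (1/6)*sqrt(31).
The radius of convergence is the smallest modulus among the singular points: -5/6 + (1/6)*sqrt(31).

The radius of convergence is -5/6 + (1/6)*sqrt(31).


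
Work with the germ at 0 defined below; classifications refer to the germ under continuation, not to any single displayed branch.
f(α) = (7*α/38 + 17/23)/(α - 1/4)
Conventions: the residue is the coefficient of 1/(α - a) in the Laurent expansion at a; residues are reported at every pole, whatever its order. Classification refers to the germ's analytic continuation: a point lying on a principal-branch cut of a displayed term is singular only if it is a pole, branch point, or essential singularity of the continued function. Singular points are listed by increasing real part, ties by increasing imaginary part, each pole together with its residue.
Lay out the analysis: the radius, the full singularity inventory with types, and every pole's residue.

Radius of convergence at 0: 1/4.
At 1/4: a pole of order 1; residue 2745/3496.

Denominator factor (α - 1/4): pole of order 1 at 1/4, modulus 1/4.
The radius of convergence is the smallest modulus among the singular points: 1/4.
At the order-1 pole 1/4 set g(α) = (α - (1/4))*f(α) = 7*α/38 + 17/23.
Simple pole: residue = g(a) at a = 1/4, which is 2745/3496.


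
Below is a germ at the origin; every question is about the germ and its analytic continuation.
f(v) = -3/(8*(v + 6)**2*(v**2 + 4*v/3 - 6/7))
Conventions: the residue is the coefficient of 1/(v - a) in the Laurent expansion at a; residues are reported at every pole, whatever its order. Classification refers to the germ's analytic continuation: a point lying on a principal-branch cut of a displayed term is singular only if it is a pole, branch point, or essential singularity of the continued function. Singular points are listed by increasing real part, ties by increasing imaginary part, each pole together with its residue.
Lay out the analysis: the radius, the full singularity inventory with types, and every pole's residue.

Radius of convergence at 0: -2/3 + (1/21)*sqrt(574).
At -6: a pole of order 2; residue -49/9025.
At -2/3 - (1/21)*sqrt(574): a pole of order 1; residue 49/18050 + (6559/23681600)*sqrt(574).
At -2/3 + (1/21)*sqrt(574): a pole of order 1; residue 49/18050 - (6559/23681600)*sqrt(574).

Denominator factor (v**2 + 4*v/3 - 6/7): discriminant 328/63, real irrational roots -2/3 + (1/21)*sqrt(574) and -2/3 - (1/21)*sqrt(574); poles of order 1, moduli -2/3 + (1/21)*sqrt(574) and 2/3 + (1/21)*sqrt(574).
Denominator factor (v + 6)^2: pole of order 2 at -6, modulus 6.
The radius of convergence is the smallest modulus among the singular points: -2/3 + (1/21)*sqrt(574).
At the order-2 pole -6 set g(v) = (v - (-6))^2*f(v) = -3/(8*(v**2 + 4*v/3 - 6/7)).
Order-2 pole: residue = g'(a); g'(-6) = -49/9025, so the residue is -49/9025.
The factor v**2 + 4*v/3 - 6/7 splits as (v - a)(v - a') with a = -2/3 - (1/21)*sqrt(574), a' = -2/3 + (1/21)*sqrt(574). At the order-1 pole a set g(v) = (v - a)*f(v) = [-3/(8*(v + 6)**2)] / (v - a').
Simple pole: residue = g(a) at a = -2/3 - (1/21)*sqrt(574), which is 49/18050 + (6559/23681600)*sqrt(574).
The factor v**2 + 4*v/3 - 6/7 splits as (v - a)(v - a') with a = -2/3 + (1/21)*sqrt(574), a' = -2/3 - (1/21)*sqrt(574). At the order-1 pole a set g(v) = (v - a)*f(v) = [-3/(8*(v + 6)**2)] / (v - a').
Simple pole: residue = g(a) at a = -2/3 + (1/21)*sqrt(574), which is 49/18050 - (6559/23681600)*sqrt(574).
List the singular points by increasing real part (a conjugate pair: the negative imaginary part first).


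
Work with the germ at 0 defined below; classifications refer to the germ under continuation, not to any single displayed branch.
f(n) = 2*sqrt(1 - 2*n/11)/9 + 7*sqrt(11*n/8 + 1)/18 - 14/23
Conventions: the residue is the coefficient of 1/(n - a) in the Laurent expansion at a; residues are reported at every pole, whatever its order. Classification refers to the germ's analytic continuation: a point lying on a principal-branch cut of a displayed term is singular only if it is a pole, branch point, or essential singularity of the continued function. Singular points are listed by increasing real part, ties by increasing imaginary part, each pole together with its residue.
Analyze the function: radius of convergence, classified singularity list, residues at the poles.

Branch term (7/18)*sqrt(1 - n/(-8/11)): its argument vanishes at n = -8/11, a square-root branch point, modulus 8/11.
Branch term (2/9)*sqrt(1 - n/(11/2)): its argument vanishes at n = 11/2, a square-root branch point, modulus 11/2.
The radius of convergence is the smallest modulus among the singular points: 8/11.
List the singular points by increasing real part (a conjugate pair: the negative imaginary part first).

Radius of convergence at 0: 8/11.
At -8/11: an algebraic (square-root) branch point.
At 11/2: an algebraic (square-root) branch point.


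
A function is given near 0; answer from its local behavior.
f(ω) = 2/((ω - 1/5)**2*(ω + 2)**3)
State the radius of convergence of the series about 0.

The radius of convergence is 1/5.

Denominator factor (ω + 2)^3: pole of order 3 at -2, modulus 2.
Denominator factor (ω - 1/5)^2: pole of order 2 at 1/5, modulus 1/5.
The radius of convergence is the smallest modulus among the singular points: 1/5.


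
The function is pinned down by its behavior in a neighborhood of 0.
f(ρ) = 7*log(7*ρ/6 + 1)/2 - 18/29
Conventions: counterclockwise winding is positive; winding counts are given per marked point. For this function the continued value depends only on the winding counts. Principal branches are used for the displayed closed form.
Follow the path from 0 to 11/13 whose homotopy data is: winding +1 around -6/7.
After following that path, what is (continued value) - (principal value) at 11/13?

Continued minus principal equals (7)*pi*i.

The rational part is single-valued and drops out of the difference; each branch term changes only by its own monodromy.
(7/2)*log(1 - ρ/(-6/7)): each positive loop around -6/7 adds 2*pi*i to the log, so winding +1 contributes (7/2)*(1)*2*pi*i = (7)*pi*i.
Summing the contributions at ρ = 11/13 gives (7)*pi*i.


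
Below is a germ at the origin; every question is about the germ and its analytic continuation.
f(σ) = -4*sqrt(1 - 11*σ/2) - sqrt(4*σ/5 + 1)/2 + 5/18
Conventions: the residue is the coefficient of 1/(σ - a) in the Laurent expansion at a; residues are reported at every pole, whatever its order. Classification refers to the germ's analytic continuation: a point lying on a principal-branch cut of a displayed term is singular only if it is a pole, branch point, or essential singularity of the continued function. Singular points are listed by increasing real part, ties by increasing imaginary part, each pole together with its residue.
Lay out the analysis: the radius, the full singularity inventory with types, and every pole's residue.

Radius of convergence at 0: 2/11.
At -5/4: an algebraic (square-root) branch point.
At 2/11: an algebraic (square-root) branch point.

Branch term (-1/2)*sqrt(1 - σ/(-5/4)): its argument vanishes at σ = -5/4, a square-root branch point, modulus 5/4.
Branch term (-4)*sqrt(1 - σ/(2/11)): its argument vanishes at σ = 2/11, a square-root branch point, modulus 2/11.
The radius of convergence is the smallest modulus among the singular points: 2/11.
List the singular points by increasing real part (a conjugate pair: the negative imaginary part first).


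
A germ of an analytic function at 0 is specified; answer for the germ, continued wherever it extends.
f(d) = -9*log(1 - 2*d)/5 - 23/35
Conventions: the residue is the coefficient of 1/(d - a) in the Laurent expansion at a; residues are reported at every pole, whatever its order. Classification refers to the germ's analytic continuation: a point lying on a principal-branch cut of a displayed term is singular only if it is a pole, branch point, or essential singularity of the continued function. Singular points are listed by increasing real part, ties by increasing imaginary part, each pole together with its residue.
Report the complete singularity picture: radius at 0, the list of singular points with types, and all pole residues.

Branch term (-9/5)*log(1 - d/(1/2)): its argument vanishes at d = 1/2, a logarithmic branch point, modulus 1/2.
The radius of convergence is the smallest modulus among the singular points: 1/2.

Radius of convergence at 0: 1/2.
At 1/2: a logarithmic branch point.


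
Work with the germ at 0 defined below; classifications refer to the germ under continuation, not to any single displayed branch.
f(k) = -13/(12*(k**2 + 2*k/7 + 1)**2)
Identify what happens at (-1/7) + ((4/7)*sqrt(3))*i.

The point is a pole of order 2.

The denominator factor k**2 + 2*k/7 + 1 vanishes at (-1/7) + ((4/7)*sqrt(3))*i and appears to the power 2; the numerator there equals -13/12, nonzero, and no other factor vanishes.
Hence a pole whose order is the multiplicity, 2.


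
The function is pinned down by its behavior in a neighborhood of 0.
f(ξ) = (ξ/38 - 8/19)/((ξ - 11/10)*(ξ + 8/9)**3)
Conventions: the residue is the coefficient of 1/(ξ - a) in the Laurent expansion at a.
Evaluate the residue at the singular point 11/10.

The residue is -5431050/108971441.

At the order-1 pole 11/10 set g(ξ) = (ξ - (11/10))*f(ξ) = (ξ/38 - 8/19)/(ξ + 8/9)**3.
Simple pole: residue = g(a) at a = 11/10, which is -5431050/108971441.


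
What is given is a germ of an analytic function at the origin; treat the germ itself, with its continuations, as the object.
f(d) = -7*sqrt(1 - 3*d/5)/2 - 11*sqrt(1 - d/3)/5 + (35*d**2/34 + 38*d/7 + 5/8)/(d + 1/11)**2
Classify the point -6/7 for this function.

Denominator factors: d + 1/11 = -59/77 at d = -6/7 — none vanishes.
Branch term sqrt(1 - d/(3)): argument at -6/7 is 9/7, nonzero, so -6/7 is not its branch point (a point on a principal cut is still regular for the continued germ).
Branch term sqrt(1 - d/(5/3)): argument at -6/7 is 53/35, nonzero, so -6/7 is not its branch point (a point on a principal cut is still regular for the continued germ).
So the germ continues analytically to -6/7.

The point is a regular point.


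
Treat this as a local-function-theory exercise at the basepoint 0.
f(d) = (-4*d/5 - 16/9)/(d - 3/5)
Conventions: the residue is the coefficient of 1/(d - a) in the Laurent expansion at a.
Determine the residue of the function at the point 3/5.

At the order-1 pole 3/5 set g(d) = (d - (3/5))*f(d) = -4*d/5 - 16/9.
Simple pole: residue = g(a) at a = 3/5, which is -508/225.

The residue is -508/225.


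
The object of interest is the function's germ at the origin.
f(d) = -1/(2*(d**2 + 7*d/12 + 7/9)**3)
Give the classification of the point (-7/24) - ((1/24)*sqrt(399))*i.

The point is a pole of order 3.

The denominator factor d**2 + 7*d/12 + 7/9 vanishes at (-7/24) - ((1/24)*sqrt(399))*i and appears to the power 3; the numerator there equals -1/2, nonzero, and no other factor vanishes.
Hence a pole whose order is the multiplicity, 3.


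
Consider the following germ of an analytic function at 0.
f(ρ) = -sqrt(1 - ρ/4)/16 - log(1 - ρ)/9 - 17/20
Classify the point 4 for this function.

The term (-1/16)*sqrt(1 - ρ/(4)) has argument 1 - 4/(4) = 0 at 4: a square-root (algebraic, two-sheeted) branch point; the remaining terms are analytic or single-valued there.

The point is an algebraic (square-root) branch point.


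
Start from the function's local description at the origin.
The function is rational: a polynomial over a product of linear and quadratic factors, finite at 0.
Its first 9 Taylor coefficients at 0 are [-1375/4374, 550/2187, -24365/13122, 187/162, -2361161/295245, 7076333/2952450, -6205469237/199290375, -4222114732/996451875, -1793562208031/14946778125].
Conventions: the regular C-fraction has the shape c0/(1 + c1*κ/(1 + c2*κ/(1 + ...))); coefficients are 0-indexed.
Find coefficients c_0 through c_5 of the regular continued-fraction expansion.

The regular C-fraction coefficients are [-1375/4374, 4/5, 79/12, -91/12, 5216/21567, 3333790/3515421].

Taylor coefficients (read off): a_0 = -1375/4374, a_1 = 550/2187, a_2 = -24365/13122, a_3 = 187/162, a_4 = -2361161/295245, a_5 = 7076333/2952450.
c0 = a_0 = -1375/4374. Peel one level at a time: if S = 1 + c*κ/S' with S'(0) = 1, then c is the κ-coefficient of S and S' = c*κ/(S - 1).
S_1 = c0/f = 1 + (4/5)*κ + (-79/15)*κ^2 + ...; c1 = 4/5.
S_2 = c1*κ/(S_1 - 1) = 1 + (79/12)*κ + (7189/144)*κ^2 + ...; c2 = 79/12.
S_3 = c2*κ/(S_2 - 1) = 1 + (-91/12)*κ + (1304/711)*κ^2 + ...; c3 = -91/12.
S_4 = c3*κ/(S_3 - 1) = 1 + (5216/21567)*κ + (-106681280/465135489)*κ^2 + ...; c4 = 5216/21567.
S_5 = c4*κ/(S_4 - 1) = 1 + (3333790/3515421)*κ + ...; c5 = 3333790/3515421.


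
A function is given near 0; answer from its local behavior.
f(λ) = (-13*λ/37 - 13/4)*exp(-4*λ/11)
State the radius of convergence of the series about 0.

The radius of convergence is infinite.

The factor exp(-4*λ/11) is entire and contributes no finite singular point.
The polynomial part has no poles.
No finite singular points: the Taylor series at 0 converges everywhere.


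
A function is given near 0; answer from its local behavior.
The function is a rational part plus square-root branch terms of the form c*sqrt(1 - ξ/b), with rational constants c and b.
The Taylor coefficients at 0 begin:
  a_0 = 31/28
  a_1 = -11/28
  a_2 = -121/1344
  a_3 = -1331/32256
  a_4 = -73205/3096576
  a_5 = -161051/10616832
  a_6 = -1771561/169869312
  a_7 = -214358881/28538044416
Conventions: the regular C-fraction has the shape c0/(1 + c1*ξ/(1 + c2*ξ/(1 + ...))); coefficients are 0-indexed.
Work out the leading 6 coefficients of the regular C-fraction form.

Taylor coefficients (read off): a_0 = 31/28, a_1 = -11/28, a_2 = -121/1344, a_3 = -1331/32256, a_4 = -73205/3096576, a_5 = -161051/10616832.
c0 = a_0 = 31/28. Peel one level at a time: if S = 1 + c*ξ/S' with S'(0) = 1, then c is the ξ-coefficient of S and S' = c*ξ/(S - 1).
S_1 = c0/f = 1 + (11/31)*ξ + (9559/46128)*ξ^2 + ...; c1 = 11/31.
S_2 = c1*ξ/(S_1 - 1) = 1 + (-869/1488)*ξ + (-121/2304)*ξ^2 + ...; c2 = -869/1488.
S_3 = c2*ξ/(S_2 - 1) = 1 + (-341/3792)*ξ + (-476377/14379264)*ξ^2 + ...; c3 = -341/3792.
S_4 = c3*ξ/(S_3 - 1) = 1 + (-1397/3792)*ξ + (-121/2304)*ξ^2 + ...; c4 = -1397/3792.
S_5 = c4*ξ/(S_4 - 1) = 1 + (-869/6096)*ξ + ...; c5 = -869/6096.

The regular C-fraction coefficients are [31/28, 11/31, -869/1488, -341/3792, -1397/3792, -869/6096].


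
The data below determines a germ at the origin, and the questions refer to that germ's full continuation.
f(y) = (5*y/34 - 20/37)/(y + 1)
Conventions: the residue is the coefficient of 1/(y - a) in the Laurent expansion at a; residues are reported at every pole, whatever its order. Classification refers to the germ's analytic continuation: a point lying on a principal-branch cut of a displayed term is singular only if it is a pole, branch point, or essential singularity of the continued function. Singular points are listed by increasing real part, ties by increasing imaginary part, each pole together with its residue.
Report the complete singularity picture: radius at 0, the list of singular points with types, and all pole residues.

Radius of convergence at 0: 1.
At -1: a pole of order 1; residue -865/1258.

Denominator factor (y + 1): pole of order 1 at -1, modulus 1.
The radius of convergence is the smallest modulus among the singular points: 1.
At the order-1 pole -1 set g(y) = (y - (-1))*f(y) = 5*y/34 - 20/37.
Simple pole: residue = g(a) at a = -1, which is -865/1258.


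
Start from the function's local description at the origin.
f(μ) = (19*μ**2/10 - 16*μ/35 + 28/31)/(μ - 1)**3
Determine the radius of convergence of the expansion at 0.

Denominator factor (μ - 1)^3: pole of order 3 at 1, modulus 1.
The radius of convergence is the smallest modulus among the singular points: 1.

The radius of convergence is 1.


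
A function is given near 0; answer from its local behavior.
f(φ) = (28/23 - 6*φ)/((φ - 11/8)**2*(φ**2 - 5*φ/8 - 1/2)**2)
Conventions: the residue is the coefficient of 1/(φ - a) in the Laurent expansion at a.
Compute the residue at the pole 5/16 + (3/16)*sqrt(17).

The residue is -2048/23 - (66209792/3050973)*sqrt(17).


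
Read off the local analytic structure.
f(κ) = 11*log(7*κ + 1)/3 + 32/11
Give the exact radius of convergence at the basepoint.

The radius of convergence is 1/7.

Branch term (11/3)*log(1 - κ/(-1/7)): its argument vanishes at κ = -1/7, a logarithmic branch point, modulus 1/7.
The radius of convergence is the smallest modulus among the singular points: 1/7.


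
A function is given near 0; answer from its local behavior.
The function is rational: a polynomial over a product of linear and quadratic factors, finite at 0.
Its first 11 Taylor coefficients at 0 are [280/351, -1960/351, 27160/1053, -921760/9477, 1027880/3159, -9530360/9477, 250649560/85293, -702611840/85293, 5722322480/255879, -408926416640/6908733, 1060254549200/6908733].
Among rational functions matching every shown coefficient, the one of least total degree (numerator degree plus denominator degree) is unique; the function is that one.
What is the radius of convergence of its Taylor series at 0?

No rational of total degree below 9 reproduces all 11 coefficients; solving the [0/9] Pade equations on them gives f(j) = -35/(13*(j + 3/2)**3*(j**2 - 5*j/3 - 1)**3), whose expansion matches every shown term.
Denominator factor (j**2 - 5*j/3 - 1)^3: discriminant 61/9, real irrational roots 5/6 + (1/6)*sqrt(61) and 5/6 - (1/6)*sqrt(61); poles of order 3, moduli 5/6 + (1/6)*sqrt(61) and -5/6 + (1/6)*sqrt(61).
Denominator factor (j + 3/2)^3: pole of order 3 at -3/2, modulus 3/2.
The radius of convergence is the smallest modulus among the singular points: -5/6 + (1/6)*sqrt(61).

The radius of convergence is -5/6 + (1/6)*sqrt(61).


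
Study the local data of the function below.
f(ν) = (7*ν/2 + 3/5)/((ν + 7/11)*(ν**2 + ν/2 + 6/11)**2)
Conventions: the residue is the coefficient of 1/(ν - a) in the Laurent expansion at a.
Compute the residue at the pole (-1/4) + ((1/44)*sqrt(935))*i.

The residue is (238249/117045) - ((70301/2926125)*sqrt(935))*i.


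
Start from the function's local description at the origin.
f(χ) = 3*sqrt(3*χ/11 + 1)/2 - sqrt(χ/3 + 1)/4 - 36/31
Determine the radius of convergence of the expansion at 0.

Branch term (-1/4)*sqrt(1 - χ/(-3)): its argument vanishes at χ = -3, a square-root branch point, modulus 3.
Branch term (3/2)*sqrt(1 - χ/(-11/3)): its argument vanishes at χ = -11/3, a square-root branch point, modulus 11/3.
The radius of convergence is the smallest modulus among the singular points: 3.

The radius of convergence is 3.


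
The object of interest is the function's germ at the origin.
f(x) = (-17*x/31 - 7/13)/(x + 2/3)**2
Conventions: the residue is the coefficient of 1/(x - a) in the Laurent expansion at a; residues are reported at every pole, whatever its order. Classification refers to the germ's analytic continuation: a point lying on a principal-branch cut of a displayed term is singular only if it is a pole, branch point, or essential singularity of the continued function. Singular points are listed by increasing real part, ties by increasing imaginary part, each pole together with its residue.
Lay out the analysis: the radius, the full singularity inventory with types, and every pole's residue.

Radius of convergence at 0: 2/3.
At -2/3: a pole of order 2; residue -17/31.

Denominator factor (x + 2/3)^2: pole of order 2 at -2/3, modulus 2/3.
The radius of convergence is the smallest modulus among the singular points: 2/3.
At the order-2 pole -2/3 set g(x) = (x - (-2/3))^2*f(x) = -17*x/31 - 7/13.
Order-2 pole: residue = g'(a); g'(-2/3) = -17/31, so the residue is -17/31.


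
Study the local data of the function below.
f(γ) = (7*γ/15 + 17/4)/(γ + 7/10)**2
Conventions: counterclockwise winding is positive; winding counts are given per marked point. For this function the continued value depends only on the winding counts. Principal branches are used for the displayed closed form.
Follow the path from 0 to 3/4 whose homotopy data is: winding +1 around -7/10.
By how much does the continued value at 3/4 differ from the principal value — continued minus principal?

The function is rational, hence single-valued: continuing it around any pole returns the same value, so the difference is 0.

Continued minus principal equals 0.


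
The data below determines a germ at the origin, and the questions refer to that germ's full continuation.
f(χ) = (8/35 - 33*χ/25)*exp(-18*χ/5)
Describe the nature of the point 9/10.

There is no denominator, hence no pole anywhere.
The factor exp(-18*χ/5) is entire.
So the germ continues analytically to 9/10.

The point is a regular point.


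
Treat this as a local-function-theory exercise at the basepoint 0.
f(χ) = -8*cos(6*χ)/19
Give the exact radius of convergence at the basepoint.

The radius of convergence is infinite.

The factor cos(6*χ) is entire and contributes no finite singular point.
The polynomial part has no poles.
No finite singular points: the Taylor series at 0 converges everywhere.


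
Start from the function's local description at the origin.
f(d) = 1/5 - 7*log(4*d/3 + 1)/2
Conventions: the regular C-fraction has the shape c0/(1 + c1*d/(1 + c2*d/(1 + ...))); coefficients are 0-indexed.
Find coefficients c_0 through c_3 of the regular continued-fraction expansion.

Taylor coefficients (expand at 0): a_0 = 1/5, a_1 = -14/3, a_2 = 28/9, a_3 = -224/81.
c0 = a_0 = 1/5. Peel one level at a time: if S = 1 + c*d/S' with S'(0) = 1, then c is the d-coefficient of S and S' = c*d/(S - 1).
S_1 = c0/f = 1 + (70/3)*d + (4760/9)*d^2 + ...; c1 = 70/3.
S_2 = c1*d/(S_1 - 1) = 1 + (-68/3)*d + (-4/27)*d^2 + ...; c2 = -68/3.
S_3 = c2*d/(S_2 - 1) = 1 + (-1/153)*d + ...; c3 = -1/153.

The regular C-fraction coefficients are [1/5, 70/3, -68/3, -1/153].


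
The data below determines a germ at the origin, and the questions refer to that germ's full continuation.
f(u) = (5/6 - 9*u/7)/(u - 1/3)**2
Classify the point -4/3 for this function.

Denominator factors: u - 1/3 = -5/3 at u = -4/3 — none vanishes.
So the germ continues analytically to -4/3.

The point is a regular point.


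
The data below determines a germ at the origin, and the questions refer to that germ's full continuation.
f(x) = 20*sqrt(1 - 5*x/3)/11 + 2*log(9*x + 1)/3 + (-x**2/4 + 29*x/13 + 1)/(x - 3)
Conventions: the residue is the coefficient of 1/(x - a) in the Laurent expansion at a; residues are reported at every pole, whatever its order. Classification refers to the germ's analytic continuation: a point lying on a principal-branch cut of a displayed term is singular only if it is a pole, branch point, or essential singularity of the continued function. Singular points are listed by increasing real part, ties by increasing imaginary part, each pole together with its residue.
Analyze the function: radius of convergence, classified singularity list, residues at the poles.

Radius of convergence at 0: 1/9.
At -1/9: a logarithmic branch point.
At 3/5: an algebraic (square-root) branch point.
At 3: a pole of order 1; residue 283/52.

Denominator factor (x - 3): pole of order 1 at 3, modulus 3.
Branch term (2/3)*log(1 - x/(-1/9)): its argument vanishes at x = -1/9, a logarithmic branch point, modulus 1/9.
Branch term (20/11)*sqrt(1 - x/(3/5)): its argument vanishes at x = 3/5, a square-root branch point, modulus 3/5.
The radius of convergence is the smallest modulus among the singular points: 1/9.
The branch terms are analytic at 3 and contribute nothing to the residue; only the rational part matters.
At the order-1 pole 3 set g(x) = (x - (3))*(rational part) = -x**2/4 + 29*x/13 + 1.
Simple pole: residue = g(a) at a = 3, which is 283/52.
List the singular points by increasing real part (a conjugate pair: the negative imaginary part first).


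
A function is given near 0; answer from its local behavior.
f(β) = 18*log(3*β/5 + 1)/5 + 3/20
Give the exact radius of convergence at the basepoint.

Branch term (18/5)*log(1 - β/(-5/3)): its argument vanishes at β = -5/3, a logarithmic branch point, modulus 5/3.
The radius of convergence is the smallest modulus among the singular points: 5/3.

The radius of convergence is 5/3.


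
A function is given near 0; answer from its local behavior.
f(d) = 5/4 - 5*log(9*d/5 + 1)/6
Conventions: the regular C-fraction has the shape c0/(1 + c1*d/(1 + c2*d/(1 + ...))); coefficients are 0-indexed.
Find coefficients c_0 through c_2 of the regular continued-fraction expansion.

Taylor coefficients (expand at 0): a_0 = 5/4, a_1 = -3/2, a_2 = 27/20.
c0 = a_0 = 5/4. Peel one level at a time: if S = 1 + c*d/S' with S'(0) = 1, then c is the d-coefficient of S and S' = c*d/(S - 1).
S_1 = c0/f = 1 + (6/5)*d + (9/25)*d^2 + ...; c1 = 6/5.
S_2 = c1*d/(S_1 - 1) = 1 + (-3/10)*d + ...; c2 = -3/10.

The regular C-fraction coefficients are [5/4, 6/5, -3/10].


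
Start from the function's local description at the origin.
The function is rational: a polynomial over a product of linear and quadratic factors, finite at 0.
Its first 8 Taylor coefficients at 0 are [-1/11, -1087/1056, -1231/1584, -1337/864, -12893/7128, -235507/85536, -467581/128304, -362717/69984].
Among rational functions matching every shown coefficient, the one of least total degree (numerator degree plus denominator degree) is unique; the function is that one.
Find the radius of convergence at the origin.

The radius of convergence is -1/3 + (1/3)*sqrt(10).

No rational of total degree below 3 reproduces all 8 coefficients; solving the [1/2] Pade equations on them gives f(χ) = (31*χ/32 + 1/11)/(χ**2 + 2*χ/3 - 1), whose expansion matches every shown term.
Denominator factor (χ**2 + 2*χ/3 - 1): discriminant 40/9, real irrational roots -1/3 + (1/3)*sqrt(10) and -1/3 - (1/3)*sqrt(10); poles of order 1, moduli -1/3 + (1/3)*sqrt(10) and 1/3 + (1/3)*sqrt(10).
The radius of convergence is the smallest modulus among the singular points: -1/3 + (1/3)*sqrt(10).


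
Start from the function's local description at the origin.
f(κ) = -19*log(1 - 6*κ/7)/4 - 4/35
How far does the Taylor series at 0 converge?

Branch term (-19/4)*log(1 - κ/(7/6)): its argument vanishes at κ = 7/6, a logarithmic branch point, modulus 7/6.
The radius of convergence is the smallest modulus among the singular points: 7/6.

The radius of convergence is 7/6.


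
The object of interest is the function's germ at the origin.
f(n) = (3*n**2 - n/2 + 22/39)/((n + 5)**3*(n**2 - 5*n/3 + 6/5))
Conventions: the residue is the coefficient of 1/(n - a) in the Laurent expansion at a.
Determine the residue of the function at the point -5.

The residue is -9788885/516255376.

At the order-3 pole -5 set g(n) = (n - (-5))^3*f(n) = (3*n**2 - n/2 + 22/39)/(n**2 - 5*n/3 + 6/5).
Order-3 pole: residue = g''(a)/2; g''(-5) = -9788885/258127688, so the residue is -9788885/516255376.


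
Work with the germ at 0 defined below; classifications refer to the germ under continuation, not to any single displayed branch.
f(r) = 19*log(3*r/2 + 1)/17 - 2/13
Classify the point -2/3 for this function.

The term (19/17)*log(1 - r/(-2/3)) has argument 1 - -2/3/(-2/3) = 0 at -2/3: a logarithmic (infinitely-sheeted) branch point; the remaining terms are analytic or single-valued there.

The point is a logarithmic branch point.


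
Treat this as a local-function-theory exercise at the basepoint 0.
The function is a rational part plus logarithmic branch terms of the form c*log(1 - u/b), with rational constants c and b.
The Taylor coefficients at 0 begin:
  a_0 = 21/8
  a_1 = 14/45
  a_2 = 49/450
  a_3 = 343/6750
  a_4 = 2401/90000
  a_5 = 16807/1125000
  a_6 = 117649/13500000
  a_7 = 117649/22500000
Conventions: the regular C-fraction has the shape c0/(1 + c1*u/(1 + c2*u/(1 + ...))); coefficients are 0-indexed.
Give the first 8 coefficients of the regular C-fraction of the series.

The regular C-fraction coefficients are [21/8, -16/135, -25/108, -441/2500, -217/1250, -35/186, -301/1860, -837/4300].

Taylor coefficients (read off): a_0 = 21/8, a_1 = 14/45, a_2 = 49/450, a_3 = 343/6750, a_4 = 2401/90000, a_5 = 16807/1125000, a_6 = 117649/13500000, a_7 = 117649/22500000.
c0 = a_0 = 21/8. Peel one level at a time: if S = 1 + c*u/S' with S'(0) = 1, then c is the u-coefficient of S and S' = c*u/(S - 1).
S_1 = c0/f = 1 + (-16/135)*u + (-20/729)*u^2 + ...; c1 = -16/135.
S_2 = c1*u/(S_1 - 1) = 1 + (-25/108)*u + (-49/1200)*u^2 + ...; c2 = -25/108.
S_3 = c2*u/(S_2 - 1) = 1 + (-441/2500)*u + (-95697/3125000)*u^2 + ...; c3 = -441/2500.
S_4 = c3*u/(S_3 - 1) = 1 + (-217/1250)*u + (-49/1500)*u^2 + ...; c4 = -217/1250.
S_5 = c4*u/(S_4 - 1) = 1 + (-35/186)*u + (-2107/69192)*u^2 + ...; c5 = -35/186.
S_6 = c5*u/(S_5 - 1) = 1 + (-301/1860)*u + (-63/2000)*u^2 + ...; c6 = -301/1860.
S_7 = c6*u/(S_6 - 1) = 1 + (-837/4300)*u + ...; c7 = -837/4300.


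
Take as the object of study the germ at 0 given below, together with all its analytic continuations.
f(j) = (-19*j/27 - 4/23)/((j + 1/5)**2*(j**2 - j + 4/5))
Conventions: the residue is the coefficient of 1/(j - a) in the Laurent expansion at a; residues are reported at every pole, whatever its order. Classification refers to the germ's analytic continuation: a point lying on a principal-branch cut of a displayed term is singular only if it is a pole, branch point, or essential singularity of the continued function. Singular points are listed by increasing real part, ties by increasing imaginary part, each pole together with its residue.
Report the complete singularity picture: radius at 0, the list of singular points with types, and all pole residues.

Radius of convergence at 0: 1/5.
At -1/5: a pole of order 2; residue -302075/419796.
At (1/2) - ((1/10)*sqrt(55))*i: a pole of order 1; residue (302075/839592) - ((396125/9235512)*sqrt(55))*i.
At (1/2) + ((1/10)*sqrt(55))*i: a pole of order 1; residue (302075/839592) + ((396125/9235512)*sqrt(55))*i.


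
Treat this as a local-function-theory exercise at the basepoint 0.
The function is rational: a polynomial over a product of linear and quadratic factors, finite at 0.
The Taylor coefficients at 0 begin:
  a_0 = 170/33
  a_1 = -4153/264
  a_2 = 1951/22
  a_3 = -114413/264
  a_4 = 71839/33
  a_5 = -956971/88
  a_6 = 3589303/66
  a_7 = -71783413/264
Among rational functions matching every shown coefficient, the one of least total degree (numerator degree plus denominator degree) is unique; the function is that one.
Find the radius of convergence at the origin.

No rational of total degree below 3 reproduces all 8 coefficients; solving the [1/2] Pade equations on them gives f(α) = (-39*α/40 - 34/33)/((α - 1)*(α + 1/5)), whose expansion matches every shown term.
Denominator factor (α + 1/5): pole of order 1 at -1/5, modulus 1/5.
Denominator factor (α - 1): pole of order 1 at 1, modulus 1.
The radius of convergence is the smallest modulus among the singular points: 1/5.

The radius of convergence is 1/5.


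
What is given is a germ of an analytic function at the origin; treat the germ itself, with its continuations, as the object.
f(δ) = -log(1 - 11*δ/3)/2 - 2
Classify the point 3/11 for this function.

The point is a logarithmic branch point.

The term (-1/2)*log(1 - δ/(3/11)) has argument 1 - 3/11/(3/11) = 0 at 3/11: a logarithmic (infinitely-sheeted) branch point; the remaining terms are analytic or single-valued there.


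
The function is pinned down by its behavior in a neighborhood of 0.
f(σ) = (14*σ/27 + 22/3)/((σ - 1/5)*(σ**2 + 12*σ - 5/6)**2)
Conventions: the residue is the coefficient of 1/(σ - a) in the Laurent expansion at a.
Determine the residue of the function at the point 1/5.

The residue is 502000/174243.

At the order-1 pole 1/5 set g(σ) = (σ - (1/5))*f(σ) = (14*σ/27 + 22/3)/(σ**2 + 12*σ - 5/6)**2.
Simple pole: residue = g(a) at a = 1/5, which is 502000/174243.


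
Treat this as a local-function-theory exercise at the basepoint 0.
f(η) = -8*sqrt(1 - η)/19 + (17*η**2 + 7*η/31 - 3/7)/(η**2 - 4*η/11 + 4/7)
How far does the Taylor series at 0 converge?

The radius of convergence is (2/7)*sqrt(7).

Denominator factor (η**2 - 4*η/11 + 4/7): discriminant -1824/847, complex-conjugate roots (2/11) + ((2/77)*sqrt(798))*i and (2/11) - ((2/77)*sqrt(798))*i; poles of order 1, moduli (2/7)*sqrt(7) and (2/7)*sqrt(7).
Branch term (-8/19)*sqrt(1 - η/(1)): its argument vanishes at η = 1, a square-root branch point, modulus 1.
The radius of convergence is the smallest modulus among the singular points: (2/7)*sqrt(7).


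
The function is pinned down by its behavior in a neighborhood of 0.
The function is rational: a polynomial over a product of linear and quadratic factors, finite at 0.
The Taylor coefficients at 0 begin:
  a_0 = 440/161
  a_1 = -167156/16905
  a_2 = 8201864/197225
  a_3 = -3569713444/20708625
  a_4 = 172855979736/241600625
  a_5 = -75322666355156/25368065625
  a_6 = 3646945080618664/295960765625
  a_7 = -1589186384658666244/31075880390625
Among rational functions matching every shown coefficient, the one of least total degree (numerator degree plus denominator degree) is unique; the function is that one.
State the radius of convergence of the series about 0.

The radius of convergence is -6/5 + (1/55)*sqrt(6281).

No rational of total degree below 3 reproduces all 8 coefficients; solving the [1/2] Pade equations on them gives f(γ) = (-4*γ/15 - 40/23)/(γ**2 - 12*γ/5 - 7/11), whose expansion matches every shown term.
Denominator factor (γ**2 - 12*γ/5 - 7/11): discriminant 2284/275, real irrational roots 6/5 + (1/55)*sqrt(6281) and 6/5 - (1/55)*sqrt(6281); poles of order 1, moduli 6/5 + (1/55)*sqrt(6281) and -6/5 + (1/55)*sqrt(6281).
The radius of convergence is the smallest modulus among the singular points: -6/5 + (1/55)*sqrt(6281).


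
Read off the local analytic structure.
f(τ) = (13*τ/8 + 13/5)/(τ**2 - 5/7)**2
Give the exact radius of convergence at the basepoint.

Denominator factor (τ**2 - 5/7)^2: discriminant 20/7, real irrational roots (1/7)*sqrt(35) and -(1/7)*sqrt(35); poles of order 2, moduli (1/7)*sqrt(35) and (1/7)*sqrt(35).
The radius of convergence is the smallest modulus among the singular points: (1/7)*sqrt(35).

The radius of convergence is (1/7)*sqrt(35).


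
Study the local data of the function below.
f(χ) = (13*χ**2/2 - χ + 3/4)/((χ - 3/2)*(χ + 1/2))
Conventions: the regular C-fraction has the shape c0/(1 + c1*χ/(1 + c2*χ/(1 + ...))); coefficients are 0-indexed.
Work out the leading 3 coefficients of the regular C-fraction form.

Taylor coefficients (expand at 0): a_0 = -1, a_1 = 8/3, a_2 = -122/9.
c0 = a_0 = -1. Peel one level at a time: if S = 1 + c*χ/S' with S'(0) = 1, then c is the χ-coefficient of S and S' = c*χ/(S - 1).
S_1 = c0/f = 1 + (8/3)*χ + (-58/9)*χ^2 + ...; c1 = 8/3.
S_2 = c1*χ/(S_1 - 1) = 1 + (29/12)*χ + ...; c2 = 29/12.

The regular C-fraction coefficients are [-1, 8/3, 29/12].


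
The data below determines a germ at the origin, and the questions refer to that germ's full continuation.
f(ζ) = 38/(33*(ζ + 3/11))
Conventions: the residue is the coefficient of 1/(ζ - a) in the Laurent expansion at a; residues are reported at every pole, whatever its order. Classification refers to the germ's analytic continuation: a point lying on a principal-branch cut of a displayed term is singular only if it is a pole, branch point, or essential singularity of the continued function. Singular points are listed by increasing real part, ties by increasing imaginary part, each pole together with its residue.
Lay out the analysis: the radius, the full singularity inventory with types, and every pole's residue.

Denominator factor (ζ + 3/11): pole of order 1 at -3/11, modulus 3/11.
The radius of convergence is the smallest modulus among the singular points: 3/11.
At the order-1 pole -3/11 set g(ζ) = (ζ - (-3/11))*f(ζ) = 38/33.
Simple pole: residue = g(a) at a = -3/11, which is 38/33.

Radius of convergence at 0: 3/11.
At -3/11: a pole of order 1; residue 38/33.


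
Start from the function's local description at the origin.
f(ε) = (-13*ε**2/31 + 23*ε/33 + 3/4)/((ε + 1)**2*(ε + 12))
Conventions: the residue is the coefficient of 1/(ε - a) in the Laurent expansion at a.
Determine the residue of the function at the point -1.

The residue is 23541/165044.

At the order-2 pole -1 set g(ε) = (ε - (-1))^2*f(ε) = (-13*ε**2/31 + 23*ε/33 + 3/4)/(ε + 12).
Order-2 pole: residue = g'(a); g'(-1) = 23541/165044, so the residue is 23541/165044.


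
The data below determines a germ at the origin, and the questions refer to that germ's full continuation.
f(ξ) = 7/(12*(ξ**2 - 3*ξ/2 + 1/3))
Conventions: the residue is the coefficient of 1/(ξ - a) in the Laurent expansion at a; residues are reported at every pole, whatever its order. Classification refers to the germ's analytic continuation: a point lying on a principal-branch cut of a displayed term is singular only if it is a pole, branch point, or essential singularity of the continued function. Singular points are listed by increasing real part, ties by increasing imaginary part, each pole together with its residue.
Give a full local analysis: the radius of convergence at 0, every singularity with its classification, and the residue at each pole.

Denominator factor (ξ**2 - 3*ξ/2 + 1/3): discriminant 11/12, real irrational roots 3/4 + (1/12)*sqrt(33) and 3/4 - (1/12)*sqrt(33); poles of order 1, moduli 3/4 + (1/12)*sqrt(33) and 3/4 - (1/12)*sqrt(33).
The radius of convergence is the smallest modulus among the singular points: 3/4 - (1/12)*sqrt(33).
The factor ξ**2 - 3*ξ/2 + 1/3 splits as (ξ - a)(ξ - a') with a = 3/4 - (1/12)*sqrt(33), a' = 3/4 + (1/12)*sqrt(33). At the order-1 pole a set g(ξ) = (ξ - a)*f(ξ) = [7/12] / (ξ - a').
Simple pole: residue = g(a) at a = 3/4 - (1/12)*sqrt(33), which is -(7/66)*sqrt(33).
The factor ξ**2 - 3*ξ/2 + 1/3 splits as (ξ - a)(ξ - a') with a = 3/4 + (1/12)*sqrt(33), a' = 3/4 - (1/12)*sqrt(33). At the order-1 pole a set g(ξ) = (ξ - a)*f(ξ) = [7/12] / (ξ - a').
Simple pole: residue = g(a) at a = 3/4 + (1/12)*sqrt(33), which is (7/66)*sqrt(33).
List the singular points by increasing real part (a conjugate pair: the negative imaginary part first).

Radius of convergence at 0: 3/4 - (1/12)*sqrt(33).
At 3/4 - (1/12)*sqrt(33): a pole of order 1; residue -(7/66)*sqrt(33).
At 3/4 + (1/12)*sqrt(33): a pole of order 1; residue (7/66)*sqrt(33).


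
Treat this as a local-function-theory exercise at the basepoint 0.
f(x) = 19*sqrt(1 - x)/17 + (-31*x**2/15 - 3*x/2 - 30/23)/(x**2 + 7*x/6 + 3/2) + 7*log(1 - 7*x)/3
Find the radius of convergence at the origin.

Denominator factor (x**2 + 7*x/6 + 3/2): discriminant -167/36, complex-conjugate roots (-7/12) + ((1/12)*sqrt(167))*i and (-7/12) - ((1/12)*sqrt(167))*i; poles of order 1, moduli (1/2)*sqrt(6) and (1/2)*sqrt(6).
Branch term (7/3)*log(1 - x/(1/7)): its argument vanishes at x = 1/7, a logarithmic branch point, modulus 1/7.
Branch term (19/17)*sqrt(1 - x/(1)): its argument vanishes at x = 1, a square-root branch point, modulus 1.
The radius of convergence is the smallest modulus among the singular points: 1/7.

The radius of convergence is 1/7.


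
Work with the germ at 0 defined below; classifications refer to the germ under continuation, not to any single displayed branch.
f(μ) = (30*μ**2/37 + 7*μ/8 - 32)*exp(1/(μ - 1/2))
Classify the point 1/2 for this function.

The point is an essential singularity.

The exponent 1/(μ - (1/2)) has a pole at 1/2, so exp(1/(μ - (1/2))) takes every nonzero value near it: an essential singularity (not a pole of any order).
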